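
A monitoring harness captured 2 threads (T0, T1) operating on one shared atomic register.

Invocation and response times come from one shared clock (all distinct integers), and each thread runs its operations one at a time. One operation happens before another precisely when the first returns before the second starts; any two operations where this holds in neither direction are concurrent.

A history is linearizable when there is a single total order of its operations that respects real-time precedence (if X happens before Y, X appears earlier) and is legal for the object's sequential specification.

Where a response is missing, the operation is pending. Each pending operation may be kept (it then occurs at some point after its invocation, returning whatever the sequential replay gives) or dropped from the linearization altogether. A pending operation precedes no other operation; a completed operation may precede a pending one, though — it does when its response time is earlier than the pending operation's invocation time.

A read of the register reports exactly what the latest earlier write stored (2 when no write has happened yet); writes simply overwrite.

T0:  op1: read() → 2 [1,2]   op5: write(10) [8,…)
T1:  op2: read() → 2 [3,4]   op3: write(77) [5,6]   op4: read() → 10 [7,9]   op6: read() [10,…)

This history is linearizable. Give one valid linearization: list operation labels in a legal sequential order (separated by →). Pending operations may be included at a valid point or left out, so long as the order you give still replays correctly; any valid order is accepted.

1. op1 read() → 2, leaving value 2
2. op2 read() → 2, leaving value 2
3. op3 write(77), leaving value 77
4. op5 write(10) (pending, included), leaving value 10
5. op4 read() → 10, leaving value 10

op1 → op2 → op3 → op5 → op4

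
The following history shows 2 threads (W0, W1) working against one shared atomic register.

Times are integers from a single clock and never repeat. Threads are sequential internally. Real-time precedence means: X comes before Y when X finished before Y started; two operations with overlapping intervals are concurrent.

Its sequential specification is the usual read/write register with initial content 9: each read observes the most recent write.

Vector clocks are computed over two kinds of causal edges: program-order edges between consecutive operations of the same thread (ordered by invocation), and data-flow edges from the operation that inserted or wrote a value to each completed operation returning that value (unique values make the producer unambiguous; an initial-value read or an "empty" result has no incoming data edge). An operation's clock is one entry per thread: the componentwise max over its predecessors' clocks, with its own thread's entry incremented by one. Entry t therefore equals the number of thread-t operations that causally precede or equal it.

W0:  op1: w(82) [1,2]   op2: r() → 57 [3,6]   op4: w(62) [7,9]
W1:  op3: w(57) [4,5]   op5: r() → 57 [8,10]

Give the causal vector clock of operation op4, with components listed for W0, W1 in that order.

invoked at 4, op3 has no predecessors; its own W1 bump gives (0, 1)
invoked at 1, op1 has no predecessors; its own W0 bump gives (1, 0)
op5, invoked 8, takes VC(op3)=(0, 1) under max, adds 1 for W1 → (0, 2)
op2, invoked 3, takes VC(op1)=(1, 0), VC(op3)=(0, 1) under max, adds 1 for W0 → (2, 1)
op4, invoked 7, takes VC(op2)=(2, 1) under max, adds 1 for W0 → (3, 1)
target: VC(op4) = (3, 1)

(3, 1)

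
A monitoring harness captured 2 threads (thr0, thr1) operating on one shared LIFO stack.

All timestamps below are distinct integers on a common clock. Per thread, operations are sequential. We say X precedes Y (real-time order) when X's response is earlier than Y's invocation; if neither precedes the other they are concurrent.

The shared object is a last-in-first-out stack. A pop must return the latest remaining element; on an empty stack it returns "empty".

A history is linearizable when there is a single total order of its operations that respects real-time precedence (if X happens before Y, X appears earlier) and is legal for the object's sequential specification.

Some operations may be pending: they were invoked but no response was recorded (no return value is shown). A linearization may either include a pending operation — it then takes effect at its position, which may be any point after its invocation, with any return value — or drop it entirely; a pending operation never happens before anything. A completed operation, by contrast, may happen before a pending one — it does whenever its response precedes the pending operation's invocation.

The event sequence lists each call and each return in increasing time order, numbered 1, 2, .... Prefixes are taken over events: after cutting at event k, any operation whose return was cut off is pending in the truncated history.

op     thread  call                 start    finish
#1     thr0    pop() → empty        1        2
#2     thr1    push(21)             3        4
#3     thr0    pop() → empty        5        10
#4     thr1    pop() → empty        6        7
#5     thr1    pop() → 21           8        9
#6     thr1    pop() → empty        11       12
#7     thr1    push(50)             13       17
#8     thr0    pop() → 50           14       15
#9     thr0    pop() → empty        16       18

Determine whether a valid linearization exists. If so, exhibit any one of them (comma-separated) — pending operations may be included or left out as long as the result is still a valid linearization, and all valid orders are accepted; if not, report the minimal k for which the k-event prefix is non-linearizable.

not linearizable — minimal violating prefix: 9 events

the violation lands at event 9, #5's response at time 9: events 1..8 linearize, events 1..9 do not
one real-time candidate order over the 4 completed operations — the LIFO stack replay rejects it
no completion choice of the 1 pending operation (#3) rescues it — every subset was tried
one such order, #1, #2, #4, #5 (pending dropped), breaks at step 3 where #4 pop() → empty is illegal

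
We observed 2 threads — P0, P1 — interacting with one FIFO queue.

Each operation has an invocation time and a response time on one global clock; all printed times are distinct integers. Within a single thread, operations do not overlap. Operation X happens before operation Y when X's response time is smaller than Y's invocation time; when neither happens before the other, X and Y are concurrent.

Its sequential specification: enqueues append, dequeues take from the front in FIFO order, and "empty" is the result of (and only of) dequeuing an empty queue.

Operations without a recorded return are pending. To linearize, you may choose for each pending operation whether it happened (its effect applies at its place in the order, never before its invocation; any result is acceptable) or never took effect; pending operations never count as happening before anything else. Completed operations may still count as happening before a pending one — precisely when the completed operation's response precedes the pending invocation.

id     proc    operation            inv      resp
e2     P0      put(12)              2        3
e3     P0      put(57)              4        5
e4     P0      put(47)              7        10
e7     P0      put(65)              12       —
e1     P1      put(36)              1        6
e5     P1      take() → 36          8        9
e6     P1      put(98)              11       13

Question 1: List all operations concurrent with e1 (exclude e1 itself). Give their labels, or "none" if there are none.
e1 spans [1,6]; an op avoiding the whole window 1..6 is ordered, any other is concurrent
e2 [2,3]: concurrent
e3 [4,5]: concurrent
e4 [7,10]: after
e5 [8,9]: after
e6 [11,13]: after
e7 [12,…): after

e2, e3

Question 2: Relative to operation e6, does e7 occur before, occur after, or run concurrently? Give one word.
e7 spans [12,…), e6 spans [11,13]
the intervals overlap in both directions

concurrent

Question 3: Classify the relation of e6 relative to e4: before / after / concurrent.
e6 spans [11,13], e4 spans [7,10]
resp(e4)=10 < inv(e6)=11

after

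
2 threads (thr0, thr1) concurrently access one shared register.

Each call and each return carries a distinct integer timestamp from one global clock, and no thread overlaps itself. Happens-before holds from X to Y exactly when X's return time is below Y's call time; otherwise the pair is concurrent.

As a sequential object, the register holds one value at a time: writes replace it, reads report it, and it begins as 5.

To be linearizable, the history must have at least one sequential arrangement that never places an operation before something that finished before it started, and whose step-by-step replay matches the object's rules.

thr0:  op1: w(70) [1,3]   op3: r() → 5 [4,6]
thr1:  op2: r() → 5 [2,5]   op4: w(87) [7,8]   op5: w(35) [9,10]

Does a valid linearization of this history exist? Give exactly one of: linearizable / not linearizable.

not linearizable

the violation lands at event 6, op3's response at time 6: events 1..5 linearize, events 1..6 do not
real-time-consistent orders of the 3 completed operations: 3 — all fail the register replay
for example op1, op2, op3 fails at step 2: op2 r() → 5 is not legal there
for example op1, op3, op2 fails at step 2: op3 r() → 5 is not legal there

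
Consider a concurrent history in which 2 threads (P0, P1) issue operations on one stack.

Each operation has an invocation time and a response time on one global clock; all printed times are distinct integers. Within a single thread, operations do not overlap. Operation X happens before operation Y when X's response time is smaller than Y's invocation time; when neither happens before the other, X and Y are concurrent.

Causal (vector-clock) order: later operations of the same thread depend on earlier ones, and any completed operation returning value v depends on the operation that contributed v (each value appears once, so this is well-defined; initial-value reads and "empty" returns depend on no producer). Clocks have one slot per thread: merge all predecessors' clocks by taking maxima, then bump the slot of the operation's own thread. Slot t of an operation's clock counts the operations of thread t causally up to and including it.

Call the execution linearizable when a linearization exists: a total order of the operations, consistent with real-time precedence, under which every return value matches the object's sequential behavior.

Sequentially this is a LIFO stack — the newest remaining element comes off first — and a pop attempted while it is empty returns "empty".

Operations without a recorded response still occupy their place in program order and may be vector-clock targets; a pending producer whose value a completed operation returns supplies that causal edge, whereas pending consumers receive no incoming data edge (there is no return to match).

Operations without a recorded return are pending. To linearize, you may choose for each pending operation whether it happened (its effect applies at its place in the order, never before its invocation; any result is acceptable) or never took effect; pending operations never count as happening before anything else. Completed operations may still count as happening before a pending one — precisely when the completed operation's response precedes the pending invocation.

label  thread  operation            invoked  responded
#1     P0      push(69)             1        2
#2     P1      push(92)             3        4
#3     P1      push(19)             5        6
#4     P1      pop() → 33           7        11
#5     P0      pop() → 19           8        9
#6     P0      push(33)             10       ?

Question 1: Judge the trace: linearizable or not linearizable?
one valid linearization: #1, #2, #3, #5, #6, #4
step 1: #1 push(69) — stack <69>
step 2: #2 push(92) — stack <69,92>
step 3: #3 push(19) — stack <69,92,19>
step 4: #5 pop() → 19 — stack <69,92>
step 5: #6 push(33) (pending, included) — stack <69,92,33>
step 6: #4 pop() → 33 — stack <69,92>

linearizable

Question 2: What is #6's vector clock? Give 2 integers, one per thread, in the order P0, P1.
root op #2, invoked 3: fresh clock plus P1's own tick → (0, 1)
root op #1, invoked 1: fresh clock plus P0's own tick → (1, 0)
from VC(#2)=(0, 1), #3 (invoked 5) maxes components and bumps P1 → (0, 2)
from VC(#1)=(1, 0), VC(#3)=(0, 2), #5 (invoked 8) maxes components and bumps P0 → (2, 2)
from VC(#5)=(2, 2), #6 (invoked 10) maxes components and bumps P0 → (3, 2)
from VC(#3)=(0, 2), VC(#6)=(3, 2), #4 (invoked 7) maxes components and bumps P1 → (3, 3)
target: VC(#6) = (3, 2)

(3, 2)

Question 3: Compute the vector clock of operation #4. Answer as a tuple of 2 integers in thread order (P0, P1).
invoked at 3, #2 has no predecessors; its own P1 bump gives (0, 1)
invoked at 1, #1 has no predecessors; its own P0 bump gives (1, 0)
#3 (invocation 5): componentwise max over VC(#2)=(0, 1), +1 at P1, giving (0, 2)
#5 (invocation 8): componentwise max over VC(#1)=(1, 0), VC(#3)=(0, 2), +1 at P0, giving (2, 2)
#6 (invocation 10): componentwise max over VC(#5)=(2, 2), +1 at P0, giving (3, 2)
#4 (invocation 7): componentwise max over VC(#3)=(0, 2), VC(#6)=(3, 2), +1 at P1, giving (3, 3)
target: VC(#4) = (3, 3)

(3, 3)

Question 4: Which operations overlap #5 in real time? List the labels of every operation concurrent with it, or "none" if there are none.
#5 spans [8,9]; an op avoiding the whole window 8..9 is ordered, any other is concurrent
#1 [1,2]: before
#2 [3,4]: before
#3 [5,6]: before
#4 [7,11]: concurrent
#6 [10,…): after

#4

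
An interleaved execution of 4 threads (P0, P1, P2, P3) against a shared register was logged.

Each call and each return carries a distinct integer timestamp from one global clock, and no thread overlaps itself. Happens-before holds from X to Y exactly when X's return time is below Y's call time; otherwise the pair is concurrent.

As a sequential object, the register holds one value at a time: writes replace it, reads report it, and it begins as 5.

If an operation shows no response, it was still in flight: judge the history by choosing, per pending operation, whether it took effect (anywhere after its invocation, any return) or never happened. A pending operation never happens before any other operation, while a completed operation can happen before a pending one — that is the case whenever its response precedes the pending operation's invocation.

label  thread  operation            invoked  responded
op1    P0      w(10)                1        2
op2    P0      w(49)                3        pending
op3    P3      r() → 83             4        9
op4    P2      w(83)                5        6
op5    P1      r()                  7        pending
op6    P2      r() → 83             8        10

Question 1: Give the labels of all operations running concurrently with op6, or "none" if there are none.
op2, op3, op5

op6 runs from 8 to 10; window-overlapping ops are concurrent
op1 [1,2]: before
op2 [3,…): concurrent
op3 [4,9]: concurrent
op4 [5,6]: before
op5 [7,…): concurrent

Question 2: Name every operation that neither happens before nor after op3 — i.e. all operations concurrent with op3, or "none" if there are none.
op2, op4, op5, op6

op3 spans [4,9]: anything still running between times 4 and 9 counts as concurrent
op1 [1,2]: before
op2 [3,…): concurrent
op4 [5,6]: concurrent
op5 [7,…): concurrent
op6 [8,10]: concurrent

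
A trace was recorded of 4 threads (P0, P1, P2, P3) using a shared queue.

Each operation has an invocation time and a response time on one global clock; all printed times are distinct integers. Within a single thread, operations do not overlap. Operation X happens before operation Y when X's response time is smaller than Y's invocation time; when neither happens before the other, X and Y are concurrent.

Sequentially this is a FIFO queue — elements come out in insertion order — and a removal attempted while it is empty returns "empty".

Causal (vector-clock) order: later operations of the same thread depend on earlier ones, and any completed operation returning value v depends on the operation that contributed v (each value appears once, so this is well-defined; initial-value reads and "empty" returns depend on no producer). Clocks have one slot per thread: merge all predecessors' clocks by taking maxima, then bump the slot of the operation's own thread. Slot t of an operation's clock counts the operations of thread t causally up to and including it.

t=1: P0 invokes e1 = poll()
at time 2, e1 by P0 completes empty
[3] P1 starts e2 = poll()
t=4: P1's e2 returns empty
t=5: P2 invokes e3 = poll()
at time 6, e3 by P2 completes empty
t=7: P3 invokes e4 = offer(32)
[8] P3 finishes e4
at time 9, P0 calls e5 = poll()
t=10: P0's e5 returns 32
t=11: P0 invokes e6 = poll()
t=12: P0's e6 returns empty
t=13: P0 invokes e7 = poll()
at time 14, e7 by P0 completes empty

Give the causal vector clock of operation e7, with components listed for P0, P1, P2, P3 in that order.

(4, 0, 0, 1)

VC(e4, invoked at 7): no causal predecessors; +1 on P3 → (0, 0, 0, 1)
VC(e3, invoked at 5): no causal predecessors; +1 on P2 → (0, 0, 1, 0)
VC(e2, invoked at 3): no causal predecessors; +1 on P1 → (0, 1, 0, 0)
VC(e1, invoked at 1): no causal predecessors; +1 on P0 → (1, 0, 0, 0)
merge at e5 (invoked 9): VC(e1)=(1, 0, 0, 0), VC(e4)=(0, 0, 0, 1), own-thread bump on P0 → (2, 0, 0, 1)
merge at e6 (invoked 11): VC(e5)=(2, 0, 0, 1), own-thread bump on P0 → (3, 0, 0, 1)
merge at e7 (invoked 13): VC(e6)=(3, 0, 0, 1), own-thread bump on P0 → (4, 0, 0, 1)
target: VC(e7) = (4, 0, 0, 1)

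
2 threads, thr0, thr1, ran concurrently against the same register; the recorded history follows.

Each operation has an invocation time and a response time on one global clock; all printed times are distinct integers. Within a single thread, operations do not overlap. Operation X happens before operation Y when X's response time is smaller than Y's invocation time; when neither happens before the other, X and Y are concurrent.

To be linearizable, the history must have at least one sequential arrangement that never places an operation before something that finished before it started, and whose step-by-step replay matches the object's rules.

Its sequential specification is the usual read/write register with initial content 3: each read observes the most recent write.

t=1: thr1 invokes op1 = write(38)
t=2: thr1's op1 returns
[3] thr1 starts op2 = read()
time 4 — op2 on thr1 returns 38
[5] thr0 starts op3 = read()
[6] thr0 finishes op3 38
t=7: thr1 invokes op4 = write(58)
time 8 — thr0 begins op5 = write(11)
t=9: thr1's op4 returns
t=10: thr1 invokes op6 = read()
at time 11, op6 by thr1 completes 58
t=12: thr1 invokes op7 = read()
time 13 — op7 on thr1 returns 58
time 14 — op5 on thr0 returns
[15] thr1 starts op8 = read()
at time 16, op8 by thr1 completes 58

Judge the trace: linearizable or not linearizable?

witness order: op1, op2, op3, op5, op4, op6, op7, op8
after step 1 (op1 write(38)): value 38
after step 2 (op2 read() → 38): value 38
after step 3 (op3 read() → 38): value 38
after step 4 (op5 write(11)): value 11
after step 5 (op4 write(58)): value 58
after step 6 (op6 read() → 58): value 58
after step 7 (op7 read() → 58): value 58
after step 8 (op8 read() → 58): value 58

linearizable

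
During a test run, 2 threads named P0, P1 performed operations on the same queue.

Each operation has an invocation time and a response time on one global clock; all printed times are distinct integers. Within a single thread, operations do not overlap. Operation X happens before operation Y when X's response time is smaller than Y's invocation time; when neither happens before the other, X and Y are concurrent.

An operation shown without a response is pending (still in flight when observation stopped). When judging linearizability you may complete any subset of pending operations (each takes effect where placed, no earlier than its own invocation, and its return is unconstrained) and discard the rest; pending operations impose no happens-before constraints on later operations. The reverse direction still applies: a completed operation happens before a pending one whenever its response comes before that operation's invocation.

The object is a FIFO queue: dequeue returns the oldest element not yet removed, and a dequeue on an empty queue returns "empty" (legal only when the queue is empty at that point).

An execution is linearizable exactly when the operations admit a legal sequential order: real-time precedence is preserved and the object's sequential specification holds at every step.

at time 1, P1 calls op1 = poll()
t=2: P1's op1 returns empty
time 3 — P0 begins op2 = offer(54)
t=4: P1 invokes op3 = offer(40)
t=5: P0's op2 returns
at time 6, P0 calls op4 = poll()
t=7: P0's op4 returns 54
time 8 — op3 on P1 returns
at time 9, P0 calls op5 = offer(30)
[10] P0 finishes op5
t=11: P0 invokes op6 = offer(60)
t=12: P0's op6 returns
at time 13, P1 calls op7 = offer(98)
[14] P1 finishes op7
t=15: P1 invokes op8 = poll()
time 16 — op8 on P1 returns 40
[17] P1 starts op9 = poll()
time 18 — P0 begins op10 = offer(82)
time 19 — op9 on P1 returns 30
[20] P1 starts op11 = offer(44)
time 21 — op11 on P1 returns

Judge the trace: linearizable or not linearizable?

a witness: op1, op2, op3, op4, op5, op6, op7, op8, op9, op10, op11
step 1: op1 poll() → empty — queue <>
step 2: op2 offer(54) — queue <54>
step 3: op3 offer(40) — queue <54,40>
step 4: op4 poll() → 54 — queue <40>
step 5: op5 offer(30) — queue <40,30>
step 6: op6 offer(60) — queue <40,30,60>
step 7: op7 offer(98) — queue <40,30,60,98>
step 8: op8 poll() → 40 — queue <30,60,98>
step 9: op9 poll() → 30 — queue <60,98>
step 10: op10 offer(82) (pending, included) — queue <60,98,82>
step 11: op11 offer(44) — queue <60,98,82,44>

linearizable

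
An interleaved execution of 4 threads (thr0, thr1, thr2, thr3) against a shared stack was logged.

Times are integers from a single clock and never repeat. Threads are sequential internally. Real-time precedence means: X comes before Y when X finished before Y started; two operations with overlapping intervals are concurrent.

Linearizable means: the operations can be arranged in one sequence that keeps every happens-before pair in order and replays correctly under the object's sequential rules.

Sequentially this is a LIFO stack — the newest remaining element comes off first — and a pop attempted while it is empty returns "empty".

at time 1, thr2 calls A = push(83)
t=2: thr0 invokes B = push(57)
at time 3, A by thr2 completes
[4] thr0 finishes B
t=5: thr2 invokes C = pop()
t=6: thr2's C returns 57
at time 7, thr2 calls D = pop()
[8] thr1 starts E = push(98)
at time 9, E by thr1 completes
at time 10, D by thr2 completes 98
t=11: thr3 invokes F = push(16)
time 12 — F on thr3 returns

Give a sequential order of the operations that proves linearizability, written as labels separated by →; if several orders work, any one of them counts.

step 1: A push(83) — stack <83>
step 2: B push(57) — stack <83,57>
step 3: C pop() → 57 — stack <83>
step 4: E push(98) — stack <83,98>
step 5: D pop() → 98 — stack <83>
step 6: F push(16) — stack <83,16>

A → B → C → E → D → F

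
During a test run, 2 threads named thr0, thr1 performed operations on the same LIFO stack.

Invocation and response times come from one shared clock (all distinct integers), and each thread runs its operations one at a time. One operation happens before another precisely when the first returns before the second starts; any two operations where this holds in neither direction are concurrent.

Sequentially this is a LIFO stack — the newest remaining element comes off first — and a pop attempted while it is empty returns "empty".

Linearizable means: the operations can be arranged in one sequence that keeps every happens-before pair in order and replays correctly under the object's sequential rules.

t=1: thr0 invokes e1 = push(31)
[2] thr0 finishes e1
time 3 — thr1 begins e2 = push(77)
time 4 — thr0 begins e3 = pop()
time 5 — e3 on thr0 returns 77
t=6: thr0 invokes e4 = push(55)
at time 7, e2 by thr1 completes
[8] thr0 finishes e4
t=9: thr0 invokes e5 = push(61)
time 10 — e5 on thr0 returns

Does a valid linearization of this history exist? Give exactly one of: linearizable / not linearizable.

linearizable

one valid linearization: e1, e2, e3, e4, e5
step 1: e1 push(31) — stack <31>
step 2: e2 push(77) — stack <31,77>
step 3: e3 pop() → 77 — stack <31>
step 4: e4 push(55) — stack <31,55>
step 5: e5 push(61) — stack <31,55,61>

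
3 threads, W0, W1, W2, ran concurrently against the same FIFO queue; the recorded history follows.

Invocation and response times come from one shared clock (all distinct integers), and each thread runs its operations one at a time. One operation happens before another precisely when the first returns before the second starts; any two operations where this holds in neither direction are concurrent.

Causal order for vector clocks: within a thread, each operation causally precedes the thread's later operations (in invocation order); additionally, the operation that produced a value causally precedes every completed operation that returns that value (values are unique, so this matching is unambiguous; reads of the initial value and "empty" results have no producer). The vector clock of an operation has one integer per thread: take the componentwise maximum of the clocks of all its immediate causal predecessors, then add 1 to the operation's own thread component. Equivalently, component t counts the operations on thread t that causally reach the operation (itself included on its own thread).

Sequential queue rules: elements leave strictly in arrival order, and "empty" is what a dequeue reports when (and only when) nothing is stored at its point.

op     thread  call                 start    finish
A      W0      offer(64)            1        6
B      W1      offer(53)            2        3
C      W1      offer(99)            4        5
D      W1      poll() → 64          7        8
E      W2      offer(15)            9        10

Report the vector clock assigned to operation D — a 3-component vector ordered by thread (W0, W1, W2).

(1, 3, 0)

no predecessors for E (invoked 9): W2 increments from zero → (0, 0, 1)
no predecessors for B (invoked 2): W1 increments from zero → (0, 1, 0)
no predecessors for A (invoked 1): W0 increments from zero → (1, 0, 0)
merge at C (invoked 4): VC(B)=(0, 1, 0), own-thread bump on W1 → (0, 2, 0)
merge at D (invoked 7): VC(A)=(1, 0, 0), VC(C)=(0, 2, 0), own-thread bump on W1 → (1, 3, 0)
target: VC(D) = (1, 3, 0)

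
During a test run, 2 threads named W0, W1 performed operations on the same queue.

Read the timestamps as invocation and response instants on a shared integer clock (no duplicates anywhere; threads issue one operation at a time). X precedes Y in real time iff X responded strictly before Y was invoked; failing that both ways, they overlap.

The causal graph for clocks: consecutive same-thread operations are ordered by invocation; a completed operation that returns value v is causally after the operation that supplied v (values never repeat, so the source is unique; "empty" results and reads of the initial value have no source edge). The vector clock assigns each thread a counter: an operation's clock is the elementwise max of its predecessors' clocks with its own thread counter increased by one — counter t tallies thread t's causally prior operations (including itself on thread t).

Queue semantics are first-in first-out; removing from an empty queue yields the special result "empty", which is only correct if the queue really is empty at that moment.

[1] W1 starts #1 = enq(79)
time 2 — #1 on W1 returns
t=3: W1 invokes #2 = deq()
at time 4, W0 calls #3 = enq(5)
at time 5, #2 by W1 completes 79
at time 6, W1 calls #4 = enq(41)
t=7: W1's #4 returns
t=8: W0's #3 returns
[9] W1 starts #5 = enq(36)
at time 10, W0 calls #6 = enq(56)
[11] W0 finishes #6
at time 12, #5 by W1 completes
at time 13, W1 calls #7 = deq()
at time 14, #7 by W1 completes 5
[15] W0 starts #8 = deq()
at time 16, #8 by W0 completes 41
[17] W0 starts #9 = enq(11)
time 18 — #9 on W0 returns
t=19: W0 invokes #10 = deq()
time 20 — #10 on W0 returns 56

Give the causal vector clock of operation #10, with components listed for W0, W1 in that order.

#1 (invocation 1): nothing precedes it; W1's component alone gives (0, 1)
#3 (invocation 4): nothing precedes it; W0's component alone gives (1, 0)
#2, invoked 3, takes VC(#1)=(0, 1) under max, adds 1 for W1 → (0, 2)
#6, invoked 10, takes VC(#3)=(1, 0) under max, adds 1 for W0 → (2, 0)
#4, invoked 6, takes VC(#2)=(0, 2) under max, adds 1 for W1 → (0, 3)
#5, invoked 9, takes VC(#4)=(0, 3) under max, adds 1 for W1 → (0, 4)
#7, invoked 13, takes VC(#3)=(1, 0), VC(#5)=(0, 4) under max, adds 1 for W1 → (1, 5)
#8, invoked 15, takes VC(#4)=(0, 3), VC(#6)=(2, 0) under max, adds 1 for W0 → (3, 3)
#9, invoked 17, takes VC(#8)=(3, 3) under max, adds 1 for W0 → (4, 3)
#10, invoked 19, takes VC(#6)=(2, 0), VC(#9)=(4, 3) under max, adds 1 for W0 → (5, 3)
target: VC(#10) = (5, 3)

(5, 3)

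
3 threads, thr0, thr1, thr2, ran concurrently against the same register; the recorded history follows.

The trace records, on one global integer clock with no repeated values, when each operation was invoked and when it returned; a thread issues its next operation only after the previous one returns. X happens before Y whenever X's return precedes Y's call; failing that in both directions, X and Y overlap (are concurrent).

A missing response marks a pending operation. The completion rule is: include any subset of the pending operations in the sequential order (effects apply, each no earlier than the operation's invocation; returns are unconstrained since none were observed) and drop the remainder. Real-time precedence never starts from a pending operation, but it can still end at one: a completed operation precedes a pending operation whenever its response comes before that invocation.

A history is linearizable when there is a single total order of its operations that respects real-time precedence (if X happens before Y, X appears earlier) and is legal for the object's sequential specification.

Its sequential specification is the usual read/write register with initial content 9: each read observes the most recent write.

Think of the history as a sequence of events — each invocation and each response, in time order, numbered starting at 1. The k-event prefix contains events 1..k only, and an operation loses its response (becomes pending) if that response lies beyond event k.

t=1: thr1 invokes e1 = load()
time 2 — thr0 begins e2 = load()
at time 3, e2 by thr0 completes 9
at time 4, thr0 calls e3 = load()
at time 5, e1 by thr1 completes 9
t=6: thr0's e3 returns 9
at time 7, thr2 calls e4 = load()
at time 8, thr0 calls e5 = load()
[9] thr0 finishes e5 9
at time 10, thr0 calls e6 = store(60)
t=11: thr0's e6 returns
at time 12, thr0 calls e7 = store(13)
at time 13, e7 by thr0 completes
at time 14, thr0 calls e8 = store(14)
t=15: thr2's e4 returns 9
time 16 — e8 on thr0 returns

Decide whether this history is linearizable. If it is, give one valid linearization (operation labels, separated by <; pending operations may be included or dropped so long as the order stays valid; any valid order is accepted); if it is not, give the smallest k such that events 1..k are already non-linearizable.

step 1: e1 load() → 9 — value 9
step 2: e2 load() → 9 — value 9
step 3: e3 load() → 9 — value 9
step 4: e4 load() → 9 — value 9
step 5: e5 load() → 9 — value 9
step 6: e6 store(60) — value 60
step 7: e7 store(13) — value 13
step 8: e8 store(14) — value 14

linearizable — witness: e1 < e2 < e3 < e4 < e5 < e6 < e7 < e8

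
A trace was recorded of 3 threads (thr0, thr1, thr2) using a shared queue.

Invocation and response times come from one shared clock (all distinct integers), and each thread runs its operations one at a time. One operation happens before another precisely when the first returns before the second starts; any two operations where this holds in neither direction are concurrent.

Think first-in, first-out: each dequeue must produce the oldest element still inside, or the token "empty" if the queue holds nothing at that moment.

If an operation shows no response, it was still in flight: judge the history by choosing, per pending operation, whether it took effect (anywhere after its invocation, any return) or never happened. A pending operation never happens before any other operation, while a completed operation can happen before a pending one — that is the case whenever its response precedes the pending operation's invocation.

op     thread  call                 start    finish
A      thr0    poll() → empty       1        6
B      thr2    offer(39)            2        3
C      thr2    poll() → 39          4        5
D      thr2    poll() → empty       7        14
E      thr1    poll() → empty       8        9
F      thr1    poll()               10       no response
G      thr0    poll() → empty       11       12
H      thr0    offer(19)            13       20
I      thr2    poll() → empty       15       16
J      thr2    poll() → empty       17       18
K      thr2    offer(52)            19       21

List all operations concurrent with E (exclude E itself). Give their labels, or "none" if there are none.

D

concurrent with E ([8,9]): every op whose interval crosses 8..9
A [1,6]: before
B [2,3]: before
C [4,5]: before
D [7,14]: concurrent
F [10,…): after
G [11,12]: after
H [13,20]: after
I [15,16]: after
J [17,18]: after
K [19,21]: after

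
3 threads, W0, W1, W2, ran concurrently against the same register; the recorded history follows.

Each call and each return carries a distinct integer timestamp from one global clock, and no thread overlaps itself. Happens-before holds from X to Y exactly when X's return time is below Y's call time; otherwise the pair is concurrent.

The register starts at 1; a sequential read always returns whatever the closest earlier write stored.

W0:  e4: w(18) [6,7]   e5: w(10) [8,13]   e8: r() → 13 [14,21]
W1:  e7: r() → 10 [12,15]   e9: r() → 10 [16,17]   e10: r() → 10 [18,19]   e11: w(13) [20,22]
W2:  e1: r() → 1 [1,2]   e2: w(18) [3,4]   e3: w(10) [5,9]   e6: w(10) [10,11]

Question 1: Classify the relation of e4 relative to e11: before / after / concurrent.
Answer: before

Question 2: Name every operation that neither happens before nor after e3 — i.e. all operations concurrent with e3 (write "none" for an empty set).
Answer: e4, e5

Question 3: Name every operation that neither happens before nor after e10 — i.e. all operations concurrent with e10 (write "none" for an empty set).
Answer: e8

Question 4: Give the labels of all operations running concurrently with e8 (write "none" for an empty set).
Answer: e10, e11, e7, e9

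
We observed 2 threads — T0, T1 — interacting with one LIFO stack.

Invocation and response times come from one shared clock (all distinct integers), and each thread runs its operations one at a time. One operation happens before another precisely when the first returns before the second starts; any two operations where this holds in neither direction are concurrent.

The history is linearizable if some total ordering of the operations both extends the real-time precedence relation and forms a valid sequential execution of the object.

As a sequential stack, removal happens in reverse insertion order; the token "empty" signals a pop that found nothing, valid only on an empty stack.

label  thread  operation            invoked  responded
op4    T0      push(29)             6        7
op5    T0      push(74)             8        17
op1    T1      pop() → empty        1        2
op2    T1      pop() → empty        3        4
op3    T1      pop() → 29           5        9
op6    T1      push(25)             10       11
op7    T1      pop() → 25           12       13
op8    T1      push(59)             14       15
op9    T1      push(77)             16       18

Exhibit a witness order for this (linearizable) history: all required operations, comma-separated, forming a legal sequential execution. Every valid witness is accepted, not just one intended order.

1. op1 pop() → empty, leaving stack <>
2. op2 pop() → empty, leaving stack <>
3. op4 push(29), leaving stack <29>
4. op3 pop() → 29, leaving stack <>
5. op5 push(74), leaving stack <74>
6. op6 push(25), leaving stack <74,25>
7. op7 pop() → 25, leaving stack <74>
8. op8 push(59), leaving stack <74,59>
9. op9 push(77), leaving stack <74,59,77>

op1, op2, op4, op3, op5, op6, op7, op8, op9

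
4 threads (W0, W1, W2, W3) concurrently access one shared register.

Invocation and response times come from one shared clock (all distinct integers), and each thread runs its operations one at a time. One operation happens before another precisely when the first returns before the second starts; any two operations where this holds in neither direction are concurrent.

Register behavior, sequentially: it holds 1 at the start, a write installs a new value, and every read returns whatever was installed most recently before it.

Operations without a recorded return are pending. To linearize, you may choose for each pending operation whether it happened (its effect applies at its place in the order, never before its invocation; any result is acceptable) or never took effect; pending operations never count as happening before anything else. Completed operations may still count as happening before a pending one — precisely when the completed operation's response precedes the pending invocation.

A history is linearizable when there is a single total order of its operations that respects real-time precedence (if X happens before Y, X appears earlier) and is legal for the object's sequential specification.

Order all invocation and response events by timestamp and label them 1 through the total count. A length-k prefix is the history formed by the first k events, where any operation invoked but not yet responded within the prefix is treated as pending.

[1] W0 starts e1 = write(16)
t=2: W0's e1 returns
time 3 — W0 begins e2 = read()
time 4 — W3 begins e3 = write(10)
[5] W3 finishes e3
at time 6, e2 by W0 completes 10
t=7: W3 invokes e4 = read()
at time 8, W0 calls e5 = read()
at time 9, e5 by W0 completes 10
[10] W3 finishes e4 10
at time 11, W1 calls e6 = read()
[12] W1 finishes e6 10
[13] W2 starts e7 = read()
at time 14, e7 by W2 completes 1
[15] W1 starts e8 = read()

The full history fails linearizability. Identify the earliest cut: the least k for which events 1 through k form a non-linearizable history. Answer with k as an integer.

events 1..13 are linearizable; a witness order is e1, e3, e2, e4, e5, e6:
step 1: e1 write(16) — value 16
step 2: e3 write(10) — value 10
step 3: e2 read() → 10 — value 10
step 4: e4 read() → 10 — value 10
step 5: e5 read() → 10 — value 10
step 6: e6 read() → 10 — value 10
include event 14 — e7 responding at 14 — and every candidate order breaks
for example e1, e2, e3, e4, e5, e6, e7 fails at step 2: e2 read() → 10 is not legal there
for example e1, e2, e3, e5, e4, e6, e7 fails at step 2: e2 read() → 10 is not legal there

14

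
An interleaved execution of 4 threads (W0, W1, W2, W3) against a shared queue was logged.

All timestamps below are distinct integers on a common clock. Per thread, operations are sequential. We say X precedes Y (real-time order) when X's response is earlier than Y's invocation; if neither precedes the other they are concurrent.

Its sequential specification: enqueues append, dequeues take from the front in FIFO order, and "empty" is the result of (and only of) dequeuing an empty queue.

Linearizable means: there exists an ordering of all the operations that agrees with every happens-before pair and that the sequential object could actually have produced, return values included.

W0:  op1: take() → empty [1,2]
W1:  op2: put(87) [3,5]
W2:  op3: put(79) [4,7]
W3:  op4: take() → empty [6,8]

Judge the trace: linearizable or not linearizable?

events 1..7 are fine; event 8 — the response of op4 at time 8 — makes the prefix non-linearizable
real-time-consistent orders of the 4 completed operations: 3 — all fail the queue replay
e.g. op1, op2, op3, op4: illegal at step 4, since op4 take() → empty cannot apply there
e.g. op1, op2, op4, op3: illegal at step 3, since op4 take() → empty cannot apply there

not linearizable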